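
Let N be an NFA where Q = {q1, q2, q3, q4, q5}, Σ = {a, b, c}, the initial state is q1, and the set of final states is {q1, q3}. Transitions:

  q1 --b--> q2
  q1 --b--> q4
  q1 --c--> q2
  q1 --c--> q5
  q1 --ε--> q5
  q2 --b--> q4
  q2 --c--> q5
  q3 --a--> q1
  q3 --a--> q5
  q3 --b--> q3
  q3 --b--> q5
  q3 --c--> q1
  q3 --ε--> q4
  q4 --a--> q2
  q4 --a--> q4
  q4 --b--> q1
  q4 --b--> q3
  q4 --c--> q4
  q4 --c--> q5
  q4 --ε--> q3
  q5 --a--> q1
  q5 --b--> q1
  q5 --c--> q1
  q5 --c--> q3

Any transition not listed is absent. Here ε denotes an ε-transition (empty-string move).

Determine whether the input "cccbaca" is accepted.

Yes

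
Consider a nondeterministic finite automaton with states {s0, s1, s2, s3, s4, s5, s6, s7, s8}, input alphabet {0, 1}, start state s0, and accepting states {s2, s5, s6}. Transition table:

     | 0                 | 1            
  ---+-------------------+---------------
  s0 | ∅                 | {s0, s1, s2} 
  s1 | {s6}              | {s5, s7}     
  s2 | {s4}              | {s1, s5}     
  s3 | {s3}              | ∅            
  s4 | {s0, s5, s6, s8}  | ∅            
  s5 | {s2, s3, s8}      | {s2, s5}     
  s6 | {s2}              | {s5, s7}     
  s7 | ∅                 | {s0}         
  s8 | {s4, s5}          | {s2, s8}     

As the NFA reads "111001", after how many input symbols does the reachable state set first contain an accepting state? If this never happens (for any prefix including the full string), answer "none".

Start in {s0}.
Read '1': {s0} → {s0, s1, s2}.
None of the earlier sets intersect F, but {s0, s1, s2} does.

1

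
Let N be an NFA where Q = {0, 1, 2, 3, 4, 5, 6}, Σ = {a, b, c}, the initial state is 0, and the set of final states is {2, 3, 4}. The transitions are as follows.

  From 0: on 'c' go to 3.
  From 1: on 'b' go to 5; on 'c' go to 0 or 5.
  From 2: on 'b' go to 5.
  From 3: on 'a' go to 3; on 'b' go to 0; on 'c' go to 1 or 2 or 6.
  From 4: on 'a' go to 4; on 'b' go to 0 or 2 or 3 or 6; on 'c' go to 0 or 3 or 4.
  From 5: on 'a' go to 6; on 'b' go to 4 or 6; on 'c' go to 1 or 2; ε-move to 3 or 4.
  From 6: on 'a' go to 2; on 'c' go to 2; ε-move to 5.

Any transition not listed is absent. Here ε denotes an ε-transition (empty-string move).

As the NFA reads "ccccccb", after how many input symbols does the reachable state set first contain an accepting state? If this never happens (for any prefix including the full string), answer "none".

Start in {0}.
Read 'c': 0→{3}; now {3}.
None of the earlier sets intersect F, but {3} does.

1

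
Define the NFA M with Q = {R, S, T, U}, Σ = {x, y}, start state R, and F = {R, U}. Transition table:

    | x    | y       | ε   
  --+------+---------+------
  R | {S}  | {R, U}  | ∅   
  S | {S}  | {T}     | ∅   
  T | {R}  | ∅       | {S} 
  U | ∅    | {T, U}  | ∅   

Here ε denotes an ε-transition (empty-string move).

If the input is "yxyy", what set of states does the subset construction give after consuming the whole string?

{S, T}

Start in {R}.
Read 'y': {R} → {R, U}.
Read 'x': {R, U} → {S}.
Read 'y': {S} → {S, T}.
Read 'y': {S, T} → {S, T}.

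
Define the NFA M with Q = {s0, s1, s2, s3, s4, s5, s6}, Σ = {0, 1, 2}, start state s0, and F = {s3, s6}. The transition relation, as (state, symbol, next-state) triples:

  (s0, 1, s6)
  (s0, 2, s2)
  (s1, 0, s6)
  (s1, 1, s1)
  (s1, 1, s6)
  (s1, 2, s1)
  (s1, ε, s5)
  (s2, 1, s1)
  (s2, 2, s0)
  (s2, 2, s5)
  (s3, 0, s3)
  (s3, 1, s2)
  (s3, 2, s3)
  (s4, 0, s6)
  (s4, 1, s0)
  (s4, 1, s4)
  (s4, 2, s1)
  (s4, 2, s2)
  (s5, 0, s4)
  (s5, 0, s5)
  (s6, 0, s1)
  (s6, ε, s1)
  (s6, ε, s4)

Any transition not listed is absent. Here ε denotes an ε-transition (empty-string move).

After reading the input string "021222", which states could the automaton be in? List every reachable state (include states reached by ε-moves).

∅

Start in {s0}.
Read '0': {s0} → ∅.
The set is empty and remains empty for the remaining 5 symbols.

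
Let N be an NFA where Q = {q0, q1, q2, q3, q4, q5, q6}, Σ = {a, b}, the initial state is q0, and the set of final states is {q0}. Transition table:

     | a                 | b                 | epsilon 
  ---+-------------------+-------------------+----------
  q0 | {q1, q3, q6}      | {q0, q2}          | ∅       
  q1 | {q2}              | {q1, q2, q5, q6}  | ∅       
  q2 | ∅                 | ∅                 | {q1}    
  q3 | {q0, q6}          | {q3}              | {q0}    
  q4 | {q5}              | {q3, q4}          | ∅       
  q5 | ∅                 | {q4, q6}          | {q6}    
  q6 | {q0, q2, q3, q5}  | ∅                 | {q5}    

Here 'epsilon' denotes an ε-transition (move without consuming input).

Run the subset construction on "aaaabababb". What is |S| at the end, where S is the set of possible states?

Start in {q0}.
Read 'a': {q0} → {q0, q1, q3, q5, q6}.
Read 'a': {q0, q1, q3, q5, q6} → {q0, q1, q2, q3, q5, q6}.
Read 'a': {q0, q1, q2, q3, q5, q6} → {q0, q1, q2, q3, q5, q6}.
Read 'a': {q0, q1, q2, q3, q5, q6} → {q0, q1, q2, q3, q5, q6}.
Read 'b': {q0, q1, q2, q3, q5, q6} → {q0, q1, q2, q3, q4, q5, q6}.
Read 'a': {q0, q1, q2, q3, q4, q5, q6} → {q0, q1, q2, q3, q5, q6}.
Read 'b': {q0, q1, q2, q3, q5, q6} → {q0, q1, q2, q3, q4, q5, q6}.
Read 'a': {q0, q1, q2, q3, q4, q5, q6} → {q0, q1, q2, q3, q5, q6}.
Read 'b': {q0, q1, q2, q3, q5, q6} → {q0, q1, q2, q3, q4, q5, q6}.
Read 'b': {q0, q1, q2, q3, q4, q5, q6} → {q0, q1, q2, q3, q4, q5, q6}.
That set has 7 states.

7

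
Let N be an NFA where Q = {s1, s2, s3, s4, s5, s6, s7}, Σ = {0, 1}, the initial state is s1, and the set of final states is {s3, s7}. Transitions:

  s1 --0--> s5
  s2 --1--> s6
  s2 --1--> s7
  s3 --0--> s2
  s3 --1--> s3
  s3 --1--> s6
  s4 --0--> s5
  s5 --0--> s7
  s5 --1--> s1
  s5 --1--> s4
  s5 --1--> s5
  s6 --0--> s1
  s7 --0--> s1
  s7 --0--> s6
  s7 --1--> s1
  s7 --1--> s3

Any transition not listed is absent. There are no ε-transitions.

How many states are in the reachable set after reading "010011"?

2

Start in {s1}.
Read '0': s1→{s5}; now {s5}.
Read '1': s5→{s1, s4, s5}; now {s1, s4, s5}.
Read '0': s1→{s5}, s4→{s5}, s5→{s7}; now {s5, s7}.
Read '0': s5→{s7}, s7→{s1, s6}; now {s1, s6, s7}.
Read '1': s1→∅, s6→∅, s7→{s1, s3}; now {s1, s3}.
Read '1': s1→∅, s3→{s3, s6}; now {s3, s6}.
That set has 2 states.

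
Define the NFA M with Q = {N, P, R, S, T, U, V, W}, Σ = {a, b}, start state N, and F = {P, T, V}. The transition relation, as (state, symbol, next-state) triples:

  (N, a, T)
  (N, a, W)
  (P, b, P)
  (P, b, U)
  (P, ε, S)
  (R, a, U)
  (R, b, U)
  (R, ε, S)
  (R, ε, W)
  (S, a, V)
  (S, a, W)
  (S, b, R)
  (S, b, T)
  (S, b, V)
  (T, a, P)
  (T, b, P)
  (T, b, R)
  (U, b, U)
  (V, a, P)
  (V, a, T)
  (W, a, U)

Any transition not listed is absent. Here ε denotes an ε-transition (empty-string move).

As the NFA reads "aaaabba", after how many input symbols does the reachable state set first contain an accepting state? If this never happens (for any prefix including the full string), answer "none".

1

Start in {N}.
Read 'a': N→{T, W}; now {T, W}.
None of the earlier sets intersect F, but {T, W} does.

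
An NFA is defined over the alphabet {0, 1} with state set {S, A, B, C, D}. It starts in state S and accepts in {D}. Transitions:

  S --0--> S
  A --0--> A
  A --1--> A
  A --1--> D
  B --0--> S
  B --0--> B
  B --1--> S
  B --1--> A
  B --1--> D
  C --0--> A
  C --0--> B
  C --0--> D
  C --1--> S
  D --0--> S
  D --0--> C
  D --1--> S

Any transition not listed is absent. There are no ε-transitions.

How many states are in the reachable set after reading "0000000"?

1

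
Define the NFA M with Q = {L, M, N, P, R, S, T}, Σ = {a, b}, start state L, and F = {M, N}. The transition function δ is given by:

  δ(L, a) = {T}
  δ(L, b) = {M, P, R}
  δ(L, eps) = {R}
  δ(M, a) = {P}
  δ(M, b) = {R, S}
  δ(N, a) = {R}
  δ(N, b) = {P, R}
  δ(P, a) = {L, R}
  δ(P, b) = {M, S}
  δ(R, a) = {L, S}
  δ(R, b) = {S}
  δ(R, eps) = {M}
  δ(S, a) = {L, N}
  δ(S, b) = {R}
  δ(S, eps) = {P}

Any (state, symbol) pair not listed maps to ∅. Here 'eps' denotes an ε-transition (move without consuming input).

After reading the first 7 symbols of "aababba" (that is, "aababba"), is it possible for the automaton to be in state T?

No

Start: ε-closure({L}) = {L, M, R}.
Read 'a': L→{T}, M→{P}, R→{L, S}; union {L, P, S, T}; ε-closure = {L, M, P, R, S, T}.
Read 'a': L→{T}, M→{P}, P→{L, R}, R→{L, S}, S→{L, N}, T→∅; union {L, N, P, R, S, T}; ε-closure = {L, M, N, P, R, S, T}.
Read 'b': L→{M, P, R}, M→{R, S}, N→{P, R}, P→{M, S}, R→{S}, S→{R}, T→∅; now {M, P, R, S}.
Read 'a': M→{P}, P→{L, R}, R→{L, S}, S→{L, N}; union {L, N, P, R, S}; ε-closure = {L, M, N, P, R, S}.
Read 'b': L→{M, P, R}, M→{R, S}, N→{P, R}, P→{M, S}, R→{S}, S→{R}; now {M, P, R, S}.
Read 'b': M→{R, S}, P→{M, S}, R→{S}, S→{R}; union {M, R, S}; ε-closure = {M, P, R, S}.
Read 'a': M→{P}, P→{L, R}, R→{L, S}, S→{L, N}; union {L, N, P, R, S}; ε-closure = {L, M, N, P, R, S}.
State T is not in {L, M, N, P, R, S}.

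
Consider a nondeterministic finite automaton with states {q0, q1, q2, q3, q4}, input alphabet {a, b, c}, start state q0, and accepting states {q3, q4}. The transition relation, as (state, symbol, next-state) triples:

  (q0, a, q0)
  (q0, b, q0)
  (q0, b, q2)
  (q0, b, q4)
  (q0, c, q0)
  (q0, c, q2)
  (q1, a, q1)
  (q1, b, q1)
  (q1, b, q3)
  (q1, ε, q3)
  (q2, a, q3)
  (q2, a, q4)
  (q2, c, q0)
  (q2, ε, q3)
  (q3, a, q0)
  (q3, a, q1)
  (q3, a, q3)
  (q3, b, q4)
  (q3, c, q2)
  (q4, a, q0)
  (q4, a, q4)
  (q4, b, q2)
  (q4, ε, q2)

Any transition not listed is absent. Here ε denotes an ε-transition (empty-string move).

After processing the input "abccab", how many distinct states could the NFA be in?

5

Start in {q0}.
Read 'a': q0→{q0}; now {q0}.
Read 'b': q0→{q0, q2, q4}; union {q0, q2, q4}; ε-closure = {q0, q2, q3, q4}.
Read 'c': q0→{q0, q2}, q2→{q0}, q3→{q2}, q4→∅; union {q0, q2}; ε-closure = {q0, q2, q3}.
Read 'c': q0→{q0, q2}, q2→{q0}, q3→{q2}; union {q0, q2}; ε-closure = {q0, q2, q3}.
Read 'a': q0→{q0}, q2→{q3, q4}, q3→{q0, q1, q3}; union {q0, q1, q3, q4}; ε-closure = {q0, q1, q2, q3, q4}.
Read 'b': q0→{q0, q2, q4}, q1→{q1, q3}, q2→∅, q3→{q4}, q4→{q2}; now {q0, q1, q2, q3, q4}.
That set has 5 states.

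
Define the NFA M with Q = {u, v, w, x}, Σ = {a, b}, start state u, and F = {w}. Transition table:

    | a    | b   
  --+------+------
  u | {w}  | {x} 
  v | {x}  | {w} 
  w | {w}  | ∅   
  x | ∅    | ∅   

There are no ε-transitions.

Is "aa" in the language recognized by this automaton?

Yes

Start in {u}.
Read 'a': {u} → {w}.
Read 'a': {w} → {w}.
The final set {w} contains the accepting state w.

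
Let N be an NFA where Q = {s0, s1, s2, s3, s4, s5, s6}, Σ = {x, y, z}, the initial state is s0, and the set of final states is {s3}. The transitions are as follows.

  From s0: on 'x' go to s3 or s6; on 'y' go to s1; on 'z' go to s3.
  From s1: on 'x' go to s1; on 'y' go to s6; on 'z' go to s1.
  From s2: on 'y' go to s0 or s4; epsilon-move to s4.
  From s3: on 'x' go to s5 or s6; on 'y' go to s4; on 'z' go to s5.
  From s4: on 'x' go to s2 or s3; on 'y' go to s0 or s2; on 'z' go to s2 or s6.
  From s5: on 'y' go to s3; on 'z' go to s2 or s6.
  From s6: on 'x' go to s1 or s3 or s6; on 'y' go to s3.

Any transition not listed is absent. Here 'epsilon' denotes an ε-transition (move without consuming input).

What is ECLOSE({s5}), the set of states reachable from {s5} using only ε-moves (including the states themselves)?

Begin with {s5}.
No ε-moves leave this set, so the closure equals the set itself.

{s5}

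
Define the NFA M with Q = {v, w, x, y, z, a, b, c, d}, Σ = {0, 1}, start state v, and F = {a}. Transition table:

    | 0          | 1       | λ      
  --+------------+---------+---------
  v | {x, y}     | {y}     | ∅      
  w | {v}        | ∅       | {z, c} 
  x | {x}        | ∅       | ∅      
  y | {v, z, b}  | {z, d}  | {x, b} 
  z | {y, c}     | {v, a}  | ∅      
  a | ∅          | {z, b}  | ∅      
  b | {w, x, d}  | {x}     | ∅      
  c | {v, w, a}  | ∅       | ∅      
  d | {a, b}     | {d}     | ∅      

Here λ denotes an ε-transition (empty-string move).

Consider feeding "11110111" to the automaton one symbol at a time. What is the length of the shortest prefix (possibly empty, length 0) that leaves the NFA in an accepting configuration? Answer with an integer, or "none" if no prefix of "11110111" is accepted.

3

Start in {v}.
Read '1': v→{y}; union {y}; ε-closure = {x, y, b}.
Read '1': x→∅, y→{z, d}, b→{x}; now {x, z, d}.
Read '1': x→∅, z→{v, a}, d→{d}; now {v, a, d}.
None of the earlier sets intersect F, but {v, a, d} does.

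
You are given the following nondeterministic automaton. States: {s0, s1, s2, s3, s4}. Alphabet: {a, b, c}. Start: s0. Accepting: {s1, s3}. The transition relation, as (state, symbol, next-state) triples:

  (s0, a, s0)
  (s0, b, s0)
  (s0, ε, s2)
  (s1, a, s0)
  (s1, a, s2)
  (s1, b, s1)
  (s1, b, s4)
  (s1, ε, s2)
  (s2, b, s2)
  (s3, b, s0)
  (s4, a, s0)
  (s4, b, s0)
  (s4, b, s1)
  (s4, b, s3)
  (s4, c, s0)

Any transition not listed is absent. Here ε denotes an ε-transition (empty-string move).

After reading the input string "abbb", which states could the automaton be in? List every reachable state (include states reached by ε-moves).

{s0, s2}

Start: ε-closure({s0}) = {s0, s2}.
Read 'a': {s0, s2} → {s0, s2}.
Read 'b': {s0, s2} → {s0, s2}.
Read 'b': {s0, s2} → {s0, s2}.
Read 'b': {s0, s2} → {s0, s2}.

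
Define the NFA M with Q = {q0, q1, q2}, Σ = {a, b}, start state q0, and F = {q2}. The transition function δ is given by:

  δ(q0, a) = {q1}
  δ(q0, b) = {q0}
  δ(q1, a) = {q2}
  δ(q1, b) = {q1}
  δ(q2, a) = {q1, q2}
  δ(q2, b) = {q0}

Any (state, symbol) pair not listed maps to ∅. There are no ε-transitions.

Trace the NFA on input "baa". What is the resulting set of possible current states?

{q2}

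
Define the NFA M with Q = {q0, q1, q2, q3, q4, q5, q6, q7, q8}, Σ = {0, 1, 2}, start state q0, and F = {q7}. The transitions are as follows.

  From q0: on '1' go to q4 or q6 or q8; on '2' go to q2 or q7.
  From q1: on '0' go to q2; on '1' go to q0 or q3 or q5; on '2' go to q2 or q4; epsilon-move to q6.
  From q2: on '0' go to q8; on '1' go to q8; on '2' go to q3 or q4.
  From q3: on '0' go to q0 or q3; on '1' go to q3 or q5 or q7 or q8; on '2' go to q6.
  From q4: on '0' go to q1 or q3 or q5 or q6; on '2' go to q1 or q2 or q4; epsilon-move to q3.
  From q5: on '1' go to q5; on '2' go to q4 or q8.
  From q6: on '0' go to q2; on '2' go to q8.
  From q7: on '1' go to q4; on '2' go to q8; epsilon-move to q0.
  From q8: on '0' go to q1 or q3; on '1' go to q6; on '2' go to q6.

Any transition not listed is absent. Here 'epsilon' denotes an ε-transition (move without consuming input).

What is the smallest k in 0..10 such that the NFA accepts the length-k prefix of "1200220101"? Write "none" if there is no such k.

5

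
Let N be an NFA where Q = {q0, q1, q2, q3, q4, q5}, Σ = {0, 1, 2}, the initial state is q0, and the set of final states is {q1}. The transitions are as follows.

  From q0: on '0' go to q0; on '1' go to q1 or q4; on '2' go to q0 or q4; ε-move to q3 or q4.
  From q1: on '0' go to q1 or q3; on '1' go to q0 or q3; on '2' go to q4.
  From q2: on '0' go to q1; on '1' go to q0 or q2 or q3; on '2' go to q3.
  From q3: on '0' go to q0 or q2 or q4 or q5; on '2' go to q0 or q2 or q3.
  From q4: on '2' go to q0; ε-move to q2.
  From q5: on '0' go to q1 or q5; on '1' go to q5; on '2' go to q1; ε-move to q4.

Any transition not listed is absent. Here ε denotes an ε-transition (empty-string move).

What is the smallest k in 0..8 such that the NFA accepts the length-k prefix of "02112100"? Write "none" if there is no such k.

Start: ε-closure({q0}) = {q0, q2, q3, q4}.
Read '0': {q0, q2, q3, q4} → {q0, q1, q2, q3, q4, q5}.
None of the earlier sets intersect F, but {q0, q1, q2, q3, q4, q5} does.

1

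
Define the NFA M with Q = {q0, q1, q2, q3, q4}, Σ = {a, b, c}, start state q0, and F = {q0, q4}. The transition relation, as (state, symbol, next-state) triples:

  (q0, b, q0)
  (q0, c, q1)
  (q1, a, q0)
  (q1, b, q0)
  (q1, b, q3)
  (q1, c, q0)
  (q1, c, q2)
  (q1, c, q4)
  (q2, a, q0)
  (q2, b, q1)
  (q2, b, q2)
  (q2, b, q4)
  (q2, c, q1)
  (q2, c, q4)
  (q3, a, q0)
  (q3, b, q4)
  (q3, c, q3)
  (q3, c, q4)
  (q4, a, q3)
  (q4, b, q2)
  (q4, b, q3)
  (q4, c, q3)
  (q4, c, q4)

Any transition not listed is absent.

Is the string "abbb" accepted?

Start in {q0}.
Read 'a': q0→∅; now ∅.
The set is empty and remains empty for the remaining 3 symbols.
The final set ∅ contains no accepting state.

No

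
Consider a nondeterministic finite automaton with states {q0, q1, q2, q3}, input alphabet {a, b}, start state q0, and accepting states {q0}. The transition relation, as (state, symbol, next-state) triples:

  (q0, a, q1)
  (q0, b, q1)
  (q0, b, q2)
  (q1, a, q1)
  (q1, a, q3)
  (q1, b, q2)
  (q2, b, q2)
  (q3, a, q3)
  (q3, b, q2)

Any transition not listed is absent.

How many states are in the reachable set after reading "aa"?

2

Start in {q0}.
Read 'a': {q0} → {q1}.
Read 'a': {q1} → {q1, q3}.
That set has 2 states.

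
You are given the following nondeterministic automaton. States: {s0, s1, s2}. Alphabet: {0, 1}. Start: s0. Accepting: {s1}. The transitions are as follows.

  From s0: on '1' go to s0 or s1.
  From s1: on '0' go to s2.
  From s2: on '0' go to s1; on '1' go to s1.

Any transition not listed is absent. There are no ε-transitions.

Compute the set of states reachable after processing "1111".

Start in {s0}.
Read '1': s0→{s0, s1}; now {s0, s1}.
Read '1': s0→{s0, s1}, s1→∅; now {s0, s1}.
Read '1': s0→{s0, s1}, s1→∅; now {s0, s1}.
Read '1': s0→{s0, s1}, s1→∅; now {s0, s1}.

{s0, s1}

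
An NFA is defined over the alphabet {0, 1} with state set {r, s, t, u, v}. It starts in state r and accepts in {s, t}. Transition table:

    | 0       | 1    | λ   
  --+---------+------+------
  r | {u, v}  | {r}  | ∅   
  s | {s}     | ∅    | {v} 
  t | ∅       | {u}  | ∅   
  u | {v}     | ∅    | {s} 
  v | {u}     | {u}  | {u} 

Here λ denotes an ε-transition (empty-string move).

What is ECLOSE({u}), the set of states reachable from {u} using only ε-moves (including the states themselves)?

{s, u, v}

Begin with {u}.
ε-move u → s; add s.
ε-move s → v; add v.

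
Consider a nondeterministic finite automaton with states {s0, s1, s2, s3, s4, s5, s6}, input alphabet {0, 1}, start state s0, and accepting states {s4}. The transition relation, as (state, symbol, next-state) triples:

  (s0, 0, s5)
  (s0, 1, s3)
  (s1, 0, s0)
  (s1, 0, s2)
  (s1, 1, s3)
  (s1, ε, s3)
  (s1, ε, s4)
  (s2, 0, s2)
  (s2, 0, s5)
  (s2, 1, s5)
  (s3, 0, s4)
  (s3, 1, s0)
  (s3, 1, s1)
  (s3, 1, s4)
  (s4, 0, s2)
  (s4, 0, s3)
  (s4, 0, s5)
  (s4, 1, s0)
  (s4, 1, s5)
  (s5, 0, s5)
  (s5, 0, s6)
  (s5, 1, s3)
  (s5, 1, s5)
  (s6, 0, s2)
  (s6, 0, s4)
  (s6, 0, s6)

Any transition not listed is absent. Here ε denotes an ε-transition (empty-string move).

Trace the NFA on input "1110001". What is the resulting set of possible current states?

{s0, s1, s3, s4, s5}

Start in {s0}.
Read '1': s0→{s3}; now {s3}.
Read '1': s3→{s0, s1, s4}; union {s0, s1, s4}; ε-closure = {s0, s1, s3, s4}.
Read '1': s0→{s3}, s1→{s3}, s3→{s0, s1, s4}, s4→{s0, s5}; now {s0, s1, s3, s4, s5}.
Read '0': s0→{s5}, s1→{s0, s2}, s3→{s4}, s4→{s2, s3, s5}, s5→{s5, s6}; now {s0, s2, s3, s4, s5, s6}.
Read '0': s0→{s5}, s2→{s2, s5}, s3→{s4}, s4→{s2, s3, s5}, s5→{s5, s6}, s6→{s2, s4, s6}; now {s2, s3, s4, s5, s6}.
Read '0': s2→{s2, s5}, s3→{s4}, s4→{s2, s3, s5}, s5→{s5, s6}, s6→{s2, s4, s6}; now {s2, s3, s4, s5, s6}.
Read '1': s2→{s5}, s3→{s0, s1, s4}, s4→{s0, s5}, s5→{s3, s5}, s6→∅; now {s0, s1, s3, s4, s5}.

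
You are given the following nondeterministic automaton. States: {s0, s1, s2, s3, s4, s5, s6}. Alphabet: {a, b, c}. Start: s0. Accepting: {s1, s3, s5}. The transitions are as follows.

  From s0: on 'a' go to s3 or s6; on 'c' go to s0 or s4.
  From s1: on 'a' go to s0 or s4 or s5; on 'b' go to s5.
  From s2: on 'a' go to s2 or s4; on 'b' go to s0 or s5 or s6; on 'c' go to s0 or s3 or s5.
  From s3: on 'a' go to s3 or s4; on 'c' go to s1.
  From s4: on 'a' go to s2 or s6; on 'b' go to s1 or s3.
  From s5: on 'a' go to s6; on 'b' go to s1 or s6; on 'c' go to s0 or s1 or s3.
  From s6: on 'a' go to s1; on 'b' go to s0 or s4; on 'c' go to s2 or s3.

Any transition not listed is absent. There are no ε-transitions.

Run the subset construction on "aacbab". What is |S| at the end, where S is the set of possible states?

Start in {s0}.
Read 'a': {s0} → {s3, s6}.
Read 'a': {s3, s6} → {s1, s3, s4}.
Read 'c': {s1, s3, s4} → {s1}.
Read 'b': {s1} → {s5}.
Read 'a': {s5} → {s6}.
Read 'b': {s6} → {s0, s4}.
That set has 2 states.

2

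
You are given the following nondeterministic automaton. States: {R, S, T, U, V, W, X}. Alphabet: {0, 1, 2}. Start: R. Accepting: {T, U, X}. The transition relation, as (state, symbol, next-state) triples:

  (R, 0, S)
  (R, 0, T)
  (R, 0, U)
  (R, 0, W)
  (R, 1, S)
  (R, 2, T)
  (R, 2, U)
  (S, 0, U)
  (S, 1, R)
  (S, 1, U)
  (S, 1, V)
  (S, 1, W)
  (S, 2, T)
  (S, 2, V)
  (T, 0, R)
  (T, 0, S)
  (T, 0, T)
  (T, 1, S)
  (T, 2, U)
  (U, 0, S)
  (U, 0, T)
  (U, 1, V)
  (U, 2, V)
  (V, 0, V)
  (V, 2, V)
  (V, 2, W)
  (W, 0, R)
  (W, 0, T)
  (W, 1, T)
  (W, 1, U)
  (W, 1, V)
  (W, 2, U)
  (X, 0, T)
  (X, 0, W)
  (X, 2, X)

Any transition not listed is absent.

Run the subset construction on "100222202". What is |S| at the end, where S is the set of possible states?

4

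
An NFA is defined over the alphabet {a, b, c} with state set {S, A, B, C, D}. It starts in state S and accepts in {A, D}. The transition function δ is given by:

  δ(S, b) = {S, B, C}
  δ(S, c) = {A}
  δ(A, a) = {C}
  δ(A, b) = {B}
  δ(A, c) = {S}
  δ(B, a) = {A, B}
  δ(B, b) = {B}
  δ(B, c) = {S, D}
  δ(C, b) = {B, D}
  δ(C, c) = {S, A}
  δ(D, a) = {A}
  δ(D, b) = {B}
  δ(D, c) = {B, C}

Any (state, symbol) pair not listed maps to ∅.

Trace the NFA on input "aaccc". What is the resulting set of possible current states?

Start in {S}.
Read 'a': S→∅; now ∅.
The set is empty and remains empty for the remaining 4 symbols.

∅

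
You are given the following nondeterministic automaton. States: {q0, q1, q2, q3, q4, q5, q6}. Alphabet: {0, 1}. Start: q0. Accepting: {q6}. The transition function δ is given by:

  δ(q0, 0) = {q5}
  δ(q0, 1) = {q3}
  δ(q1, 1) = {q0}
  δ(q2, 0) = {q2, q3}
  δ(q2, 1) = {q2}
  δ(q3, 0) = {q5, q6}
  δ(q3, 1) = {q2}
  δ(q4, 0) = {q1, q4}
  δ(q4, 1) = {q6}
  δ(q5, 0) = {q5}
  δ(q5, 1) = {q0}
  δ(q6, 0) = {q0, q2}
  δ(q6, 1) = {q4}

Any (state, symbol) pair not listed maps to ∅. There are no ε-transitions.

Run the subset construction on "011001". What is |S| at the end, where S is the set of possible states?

3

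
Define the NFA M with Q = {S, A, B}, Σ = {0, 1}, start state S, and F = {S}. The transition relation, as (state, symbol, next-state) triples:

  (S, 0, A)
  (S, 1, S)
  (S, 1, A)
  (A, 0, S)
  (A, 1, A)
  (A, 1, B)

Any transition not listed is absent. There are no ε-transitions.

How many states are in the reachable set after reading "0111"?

Start in {S}.
Read '0': {S} → {A}.
Read '1': {A} → {A, B}.
Read '1': {A, B} → {A, B}.
Read '1': {A, B} → {A, B}.
That set has 2 states.

2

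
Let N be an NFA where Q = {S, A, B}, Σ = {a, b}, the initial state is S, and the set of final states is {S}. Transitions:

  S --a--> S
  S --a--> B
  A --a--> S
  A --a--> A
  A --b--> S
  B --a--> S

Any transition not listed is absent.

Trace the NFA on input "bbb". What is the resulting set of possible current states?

Start in {S}.
Read 'b': {S} → ∅.
The set is empty and remains empty for the remaining 2 symbols.

∅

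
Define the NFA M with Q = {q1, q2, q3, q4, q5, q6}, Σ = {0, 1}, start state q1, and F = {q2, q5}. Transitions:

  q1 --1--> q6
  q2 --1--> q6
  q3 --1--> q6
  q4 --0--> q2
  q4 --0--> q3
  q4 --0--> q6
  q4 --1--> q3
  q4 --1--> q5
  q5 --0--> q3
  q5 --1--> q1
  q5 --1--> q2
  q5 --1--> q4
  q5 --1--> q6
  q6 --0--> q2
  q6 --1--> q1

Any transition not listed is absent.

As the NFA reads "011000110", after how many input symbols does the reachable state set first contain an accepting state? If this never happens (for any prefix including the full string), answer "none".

none

Start in {q1}.
Read '0': q1→∅; now ∅.
The set is empty and remains empty for the remaining 8 symbols.
No reachable set along the way intersects F.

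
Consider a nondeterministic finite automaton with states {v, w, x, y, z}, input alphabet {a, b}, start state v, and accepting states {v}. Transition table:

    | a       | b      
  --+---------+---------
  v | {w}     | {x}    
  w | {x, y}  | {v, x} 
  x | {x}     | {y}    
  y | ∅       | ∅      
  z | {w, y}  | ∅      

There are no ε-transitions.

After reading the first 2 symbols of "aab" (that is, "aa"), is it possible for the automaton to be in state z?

No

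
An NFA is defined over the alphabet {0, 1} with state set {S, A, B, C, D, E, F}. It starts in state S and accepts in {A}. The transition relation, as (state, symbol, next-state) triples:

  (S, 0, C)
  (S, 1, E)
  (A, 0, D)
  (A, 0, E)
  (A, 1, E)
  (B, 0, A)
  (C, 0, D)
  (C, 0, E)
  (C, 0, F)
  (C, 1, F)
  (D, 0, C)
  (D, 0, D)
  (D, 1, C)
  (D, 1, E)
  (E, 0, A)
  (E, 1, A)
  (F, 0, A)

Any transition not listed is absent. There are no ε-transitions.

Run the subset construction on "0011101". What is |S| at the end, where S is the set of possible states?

Start in {S}.
Read '0': {S} → {C}.
Read '0': {C} → {D, E, F}.
Read '1': {D, E, F} → {A, C, E}.
Read '1': {A, C, E} → {A, E, F}.
Read '1': {A, E, F} → {A, E}.
Read '0': {A, E} → {A, D, E}.
Read '1': {A, D, E} → {A, C, E}.
That set has 3 states.

3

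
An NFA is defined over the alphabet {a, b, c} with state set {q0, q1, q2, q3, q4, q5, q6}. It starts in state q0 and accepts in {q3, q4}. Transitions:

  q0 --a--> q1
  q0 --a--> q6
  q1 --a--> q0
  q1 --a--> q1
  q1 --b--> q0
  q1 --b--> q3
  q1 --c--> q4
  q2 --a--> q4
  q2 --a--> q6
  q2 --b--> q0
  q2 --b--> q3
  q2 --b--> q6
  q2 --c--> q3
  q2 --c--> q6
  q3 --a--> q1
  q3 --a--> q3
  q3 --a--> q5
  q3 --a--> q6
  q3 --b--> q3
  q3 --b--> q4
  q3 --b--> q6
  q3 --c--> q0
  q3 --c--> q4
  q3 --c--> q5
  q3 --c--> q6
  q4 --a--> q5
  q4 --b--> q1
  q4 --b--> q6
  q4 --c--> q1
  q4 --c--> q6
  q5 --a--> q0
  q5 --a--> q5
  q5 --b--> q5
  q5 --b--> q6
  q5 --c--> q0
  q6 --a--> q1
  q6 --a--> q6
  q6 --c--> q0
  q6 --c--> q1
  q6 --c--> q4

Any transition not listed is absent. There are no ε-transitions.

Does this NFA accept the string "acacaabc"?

Yes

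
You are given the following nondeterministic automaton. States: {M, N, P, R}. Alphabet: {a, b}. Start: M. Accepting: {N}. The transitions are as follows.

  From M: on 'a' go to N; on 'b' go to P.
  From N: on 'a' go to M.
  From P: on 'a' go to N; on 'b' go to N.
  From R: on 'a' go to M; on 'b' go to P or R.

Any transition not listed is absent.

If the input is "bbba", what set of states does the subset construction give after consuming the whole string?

Start in {M}.
Read 'b': M→{P}; now {P}.
Read 'b': P→{N}; now {N}.
Read 'b': N→∅; now ∅.
The set is empty and remains empty for the remaining 1 symbol.

∅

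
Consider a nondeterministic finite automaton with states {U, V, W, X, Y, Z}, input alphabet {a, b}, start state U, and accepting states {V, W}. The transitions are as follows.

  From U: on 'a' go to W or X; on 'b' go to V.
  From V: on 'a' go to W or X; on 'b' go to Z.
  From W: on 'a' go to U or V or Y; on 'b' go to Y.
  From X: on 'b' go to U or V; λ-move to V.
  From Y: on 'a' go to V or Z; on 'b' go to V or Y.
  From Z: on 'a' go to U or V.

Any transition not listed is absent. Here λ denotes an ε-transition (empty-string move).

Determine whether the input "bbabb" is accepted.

No

Start in {U}.
Read 'b': U→{V}; now {V}.
Read 'b': V→{Z}; now {Z}.
Read 'a': Z→{U, V}; now {U, V}.
Read 'b': U→{V}, V→{Z}; now {V, Z}.
Read 'b': V→{Z}, Z→∅; now {Z}.
The final set {Z} contains no accepting state.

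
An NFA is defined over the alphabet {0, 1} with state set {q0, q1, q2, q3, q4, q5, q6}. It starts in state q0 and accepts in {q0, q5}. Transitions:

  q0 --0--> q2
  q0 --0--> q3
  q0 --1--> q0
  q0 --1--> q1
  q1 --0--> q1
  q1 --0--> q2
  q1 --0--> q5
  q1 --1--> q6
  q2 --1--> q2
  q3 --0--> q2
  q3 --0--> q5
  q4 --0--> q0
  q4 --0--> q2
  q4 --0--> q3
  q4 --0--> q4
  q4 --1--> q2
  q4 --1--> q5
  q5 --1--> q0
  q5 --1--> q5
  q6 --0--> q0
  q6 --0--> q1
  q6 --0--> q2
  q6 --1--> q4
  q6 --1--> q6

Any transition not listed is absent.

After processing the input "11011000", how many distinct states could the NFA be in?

Start in {q0}.
Read '1': q0→{q0, q1}; now {q0, q1}.
Read '1': q0→{q0, q1}, q1→{q6}; now {q0, q1, q6}.
Read '0': q0→{q2, q3}, q1→{q1, q2, q5}, q6→{q0, q1, q2}; now {q0, q1, q2, q3, q5}.
Read '1': q0→{q0, q1}, q1→{q6}, q2→{q2}, q3→∅, q5→{q0, q5}; now {q0, q1, q2, q5, q6}.
Read '1': q0→{q0, q1}, q1→{q6}, q2→{q2}, q5→{q0, q5}, q6→{q4, q6}; now {q0, q1, q2, q4, q5, q6}.
Read '0': q0→{q2, q3}, q1→{q1, q2, q5}, q2→∅, q4→{q0, q2, q3, q4}, q5→∅, q6→{q0, q1, q2}; now {q0, q1, q2, q3, q4, q5}.
Read '0': q0→{q2, q3}, q1→{q1, q2, q5}, q2→∅, q3→{q2, q5}, q4→{q0, q2, q3, q4}, q5→∅; now {q0, q1, q2, q3, q4, q5}.
Read '0': q0→{q2, q3}, q1→{q1, q2, q5}, q2→∅, q3→{q2, q5}, q4→{q0, q2, q3, q4}, q5→∅; now {q0, q1, q2, q3, q4, q5}.
That set has 6 states.

6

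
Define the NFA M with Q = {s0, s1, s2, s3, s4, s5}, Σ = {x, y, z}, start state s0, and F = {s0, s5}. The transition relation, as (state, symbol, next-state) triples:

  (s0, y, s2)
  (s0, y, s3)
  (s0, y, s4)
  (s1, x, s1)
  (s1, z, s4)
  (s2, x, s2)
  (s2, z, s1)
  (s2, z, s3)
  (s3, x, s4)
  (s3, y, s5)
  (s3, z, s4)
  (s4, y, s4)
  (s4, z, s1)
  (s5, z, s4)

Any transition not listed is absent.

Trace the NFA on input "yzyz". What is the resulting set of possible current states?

{s1, s4}

Start in {s0}.
Read 'y': s0→{s2, s3, s4}; now {s2, s3, s4}.
Read 'z': s2→{s1, s3}, s3→{s4}, s4→{s1}; now {s1, s3, s4}.
Read 'y': s1→∅, s3→{s5}, s4→{s4}; now {s4, s5}.
Read 'z': s4→{s1}, s5→{s4}; now {s1, s4}.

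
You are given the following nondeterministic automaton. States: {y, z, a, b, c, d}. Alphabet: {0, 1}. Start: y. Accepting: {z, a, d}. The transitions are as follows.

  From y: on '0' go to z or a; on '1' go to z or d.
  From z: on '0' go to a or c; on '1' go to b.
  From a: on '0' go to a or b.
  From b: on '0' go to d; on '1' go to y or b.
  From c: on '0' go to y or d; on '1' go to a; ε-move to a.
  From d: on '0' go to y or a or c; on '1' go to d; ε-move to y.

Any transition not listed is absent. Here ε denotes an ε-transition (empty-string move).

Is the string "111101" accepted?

Yes

Start in {y}.
Read '1': {y} → {y, z, d}.
Read '1': {y, z, d} → {y, z, b, d}.
Read '1': {y, z, b, d} → {y, z, b, d}.
Read '1': {y, z, b, d} → {y, z, b, d}.
Read '0': {y, z, b, d} → {y, z, a, c, d}.
Read '1': {y, z, a, c, d} → {y, z, a, b, d}.
The final set {y, z, a, b, d} contains the accepting states z, a, d.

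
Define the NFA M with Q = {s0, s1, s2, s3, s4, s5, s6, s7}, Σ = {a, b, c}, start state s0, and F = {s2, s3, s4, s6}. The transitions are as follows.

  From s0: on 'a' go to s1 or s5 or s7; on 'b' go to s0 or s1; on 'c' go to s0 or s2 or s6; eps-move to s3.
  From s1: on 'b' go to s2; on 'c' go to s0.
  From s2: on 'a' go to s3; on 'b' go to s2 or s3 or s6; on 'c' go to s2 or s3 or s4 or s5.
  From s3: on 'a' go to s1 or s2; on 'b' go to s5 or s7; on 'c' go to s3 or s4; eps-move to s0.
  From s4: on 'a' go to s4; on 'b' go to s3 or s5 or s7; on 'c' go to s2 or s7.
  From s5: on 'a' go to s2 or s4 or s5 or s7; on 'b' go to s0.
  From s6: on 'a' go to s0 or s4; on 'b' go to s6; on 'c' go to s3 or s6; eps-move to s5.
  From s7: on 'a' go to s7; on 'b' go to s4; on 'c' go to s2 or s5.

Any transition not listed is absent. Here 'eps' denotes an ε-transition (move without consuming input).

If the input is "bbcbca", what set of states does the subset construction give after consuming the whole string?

Start: ε-closure({s0}) = {s0, s3}.
Read 'b': s0→{s0, s1}, s3→{s5, s7}; union {s0, s1, s5, s7}; ε-closure = {s0, s1, s3, s5, s7}.
Read 'b': s0→{s0, s1}, s1→{s2}, s3→{s5, s7}, s5→{s0}, s7→{s4}; union {s0, s1, s2, s4, s5, s7}; ε-closure = {s0, s1, s2, s3, s4, s5, s7}.
Read 'c': s0→{s0, s2, s6}, s1→{s0}, s2→{s2, s3, s4, s5}, s3→{s3, s4}, s4→{s2, s7}, s5→∅, s7→{s2, s5}; now {s0, s2, s3, s4, s5, s6, s7}.
Read 'b': s0→{s0, s1}, s2→{s2, s3, s6}, s3→{s5, s7}, s4→{s3, s5, s7}, s5→{s0}, s6→{s6}, s7→{s4}; now {s0, s1, s2, s3, s4, s5, s6, s7}.
Read 'c': s0→{s0, s2, s6}, s1→{s0}, s2→{s2, s3, s4, s5}, s3→{s3, s4}, s4→{s2, s7}, s5→∅, s6→{s3, s6}, s7→{s2, s5}; now {s0, s2, s3, s4, s5, s6, s7}.
Read 'a': s0→{s1, s5, s7}, s2→{s3}, s3→{s1, s2}, s4→{s4}, s5→{s2, s4, s5, s7}, s6→{s0, s4}, s7→{s7}; now {s0, s1, s2, s3, s4, s5, s7}.

{s0, s1, s2, s3, s4, s5, s7}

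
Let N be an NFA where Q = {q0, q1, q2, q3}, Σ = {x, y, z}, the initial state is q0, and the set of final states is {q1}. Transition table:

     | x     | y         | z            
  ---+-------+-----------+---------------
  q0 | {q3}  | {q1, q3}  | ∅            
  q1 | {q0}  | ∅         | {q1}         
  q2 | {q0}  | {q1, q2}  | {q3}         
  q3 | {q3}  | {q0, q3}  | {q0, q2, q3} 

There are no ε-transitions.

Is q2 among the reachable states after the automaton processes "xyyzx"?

Start in {q0}.
Read 'x': q0→{q3}; now {q3}.
Read 'y': q3→{q0, q3}; now {q0, q3}.
Read 'y': q0→{q1, q3}, q3→{q0, q3}; now {q0, q1, q3}.
Read 'z': q0→∅, q1→{q1}, q3→{q0, q2, q3}; now {q0, q1, q2, q3}.
Read 'x': q0→{q3}, q1→{q0}, q2→{q0}, q3→{q3}; now {q0, q3}.
State q2 is not in {q0, q3}.

No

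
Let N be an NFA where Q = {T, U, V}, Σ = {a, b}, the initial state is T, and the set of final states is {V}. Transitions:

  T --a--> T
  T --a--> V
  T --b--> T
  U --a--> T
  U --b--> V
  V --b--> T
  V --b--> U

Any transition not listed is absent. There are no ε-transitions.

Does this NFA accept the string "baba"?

Start in {T}.
Read 'b': {T} → {T}.
Read 'a': {T} → {T, V}.
Read 'b': {T, V} → {T, U}.
Read 'a': {T, U} → {T, V}.
The final set {T, V} contains the accepting state V.

Yes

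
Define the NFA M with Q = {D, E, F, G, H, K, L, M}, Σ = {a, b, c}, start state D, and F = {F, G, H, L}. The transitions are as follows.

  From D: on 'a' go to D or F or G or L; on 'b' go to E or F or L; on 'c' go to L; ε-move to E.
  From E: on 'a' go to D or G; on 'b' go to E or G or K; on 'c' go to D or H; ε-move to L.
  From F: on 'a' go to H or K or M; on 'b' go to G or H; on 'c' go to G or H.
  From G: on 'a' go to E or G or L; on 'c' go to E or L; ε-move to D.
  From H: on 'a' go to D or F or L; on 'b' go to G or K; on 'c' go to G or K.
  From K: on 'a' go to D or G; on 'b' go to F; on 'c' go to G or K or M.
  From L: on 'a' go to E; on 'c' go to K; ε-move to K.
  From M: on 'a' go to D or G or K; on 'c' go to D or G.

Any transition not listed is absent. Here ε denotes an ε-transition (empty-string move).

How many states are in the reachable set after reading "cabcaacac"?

7

Start: ε-closure({D}) = {D, E, K, L}.
Read 'c': D→{L}, E→{D, H}, K→{G, K, M}, L→{K}; union {D, G, H, K, L, M}; ε-closure = {D, E, G, H, K, L, M}.
Read 'a': D→{D, F, G, L}, E→{D, G}, G→{E, G, L}, H→{D, F, L}, K→{D, G}, L→{E}, M→{D, G, K}; now {D, E, F, G, K, L}.
Read 'b': D→{E, F, L}, E→{E, G, K}, F→{G, H}, G→∅, K→{F}, L→∅; union {E, F, G, H, K, L}; ε-closure = {D, E, F, G, H, K, L}.
Read 'c': D→{L}, E→{D, H}, F→{G, H}, G→{E, L}, H→{G, K}, K→{G, K, M}, L→{K}; now {D, E, G, H, K, L, M}.
Read 'a': D→{D, F, G, L}, E→{D, G}, G→{E, G, L}, H→{D, F, L}, K→{D, G}, L→{E}, M→{D, G, K}; now {D, E, F, G, K, L}.
Read 'a': D→{D, F, G, L}, E→{D, G}, F→{H, K, M}, G→{E, G, L}, K→{D, G}, L→{E}; now {D, E, F, G, H, K, L, M}.
Read 'c': D→{L}, E→{D, H}, F→{G, H}, G→{E, L}, H→{G, K}, K→{G, K, M}, L→{K}, M→{D, G}; now {D, E, G, H, K, L, M}.
Read 'a': D→{D, F, G, L}, E→{D, G}, G→{E, G, L}, H→{D, F, L}, K→{D, G}, L→{E}, M→{D, G, K}; now {D, E, F, G, K, L}.
Read 'c': D→{L}, E→{D, H}, F→{G, H}, G→{E, L}, K→{G, K, M}, L→{K}; now {D, E, G, H, K, L, M}.
That set has 7 states.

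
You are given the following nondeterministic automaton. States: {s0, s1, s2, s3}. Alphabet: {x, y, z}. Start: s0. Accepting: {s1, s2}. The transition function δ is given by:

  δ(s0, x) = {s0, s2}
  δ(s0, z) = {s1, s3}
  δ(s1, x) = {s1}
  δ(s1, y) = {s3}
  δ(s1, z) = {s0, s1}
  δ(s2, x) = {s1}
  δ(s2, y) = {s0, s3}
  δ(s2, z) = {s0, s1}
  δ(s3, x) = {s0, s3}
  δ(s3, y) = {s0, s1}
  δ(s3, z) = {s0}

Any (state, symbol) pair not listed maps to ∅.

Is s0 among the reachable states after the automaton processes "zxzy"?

Start in {s0}.
Read 'z': {s0} → {s1, s3}.
Read 'x': {s1, s3} → {s0, s1, s3}.
Read 'z': {s0, s1, s3} → {s0, s1, s3}.
Read 'y': {s0, s1, s3} → {s0, s1, s3}.
State s0 is in {s0, s1, s3}.

Yes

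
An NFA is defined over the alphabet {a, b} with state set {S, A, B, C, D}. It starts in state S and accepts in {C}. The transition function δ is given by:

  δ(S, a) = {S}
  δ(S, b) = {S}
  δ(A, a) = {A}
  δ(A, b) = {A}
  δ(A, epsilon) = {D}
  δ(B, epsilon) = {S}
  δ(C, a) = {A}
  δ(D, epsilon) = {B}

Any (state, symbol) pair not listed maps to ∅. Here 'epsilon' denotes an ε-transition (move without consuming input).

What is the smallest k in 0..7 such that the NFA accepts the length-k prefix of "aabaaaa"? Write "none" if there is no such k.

none

Start in {S}.
Read 'a': S→{S}; now {S}.
Read 'a': S→{S}; now {S}.
Read 'b': S→{S}; now {S}.
Read 'a': S→{S}; now {S}.
Read 'a': S→{S}; now {S}.
Read 'a': S→{S}; now {S}.
Read 'a': S→{S}; now {S}.
No reachable set along the way intersects F.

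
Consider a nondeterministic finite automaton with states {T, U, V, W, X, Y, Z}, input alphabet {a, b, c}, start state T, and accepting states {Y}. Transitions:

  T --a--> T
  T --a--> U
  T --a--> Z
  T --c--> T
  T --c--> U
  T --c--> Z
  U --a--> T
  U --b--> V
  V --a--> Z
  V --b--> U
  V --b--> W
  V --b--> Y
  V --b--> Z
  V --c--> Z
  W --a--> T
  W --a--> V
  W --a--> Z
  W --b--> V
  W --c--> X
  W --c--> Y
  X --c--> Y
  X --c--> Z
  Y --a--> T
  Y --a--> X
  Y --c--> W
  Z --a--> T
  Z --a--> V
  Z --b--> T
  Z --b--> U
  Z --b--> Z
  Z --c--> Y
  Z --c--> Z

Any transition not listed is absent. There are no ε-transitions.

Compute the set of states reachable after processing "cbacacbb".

{T, U, V, W, Y, Z}

Start in {T}.
Read 'c': {T} → {T, U, Z}.
Read 'b': {T, U, Z} → {T, U, V, Z}.
Read 'a': {T, U, V, Z} → {T, U, V, Z}.
Read 'c': {T, U, V, Z} → {T, U, Y, Z}.
Read 'a': {T, U, Y, Z} → {T, U, V, X, Z}.
Read 'c': {T, U, V, X, Z} → {T, U, Y, Z}.
Read 'b': {T, U, Y, Z} → {T, U, V, Z}.
Read 'b': {T, U, V, Z} → {T, U, V, W, Y, Z}.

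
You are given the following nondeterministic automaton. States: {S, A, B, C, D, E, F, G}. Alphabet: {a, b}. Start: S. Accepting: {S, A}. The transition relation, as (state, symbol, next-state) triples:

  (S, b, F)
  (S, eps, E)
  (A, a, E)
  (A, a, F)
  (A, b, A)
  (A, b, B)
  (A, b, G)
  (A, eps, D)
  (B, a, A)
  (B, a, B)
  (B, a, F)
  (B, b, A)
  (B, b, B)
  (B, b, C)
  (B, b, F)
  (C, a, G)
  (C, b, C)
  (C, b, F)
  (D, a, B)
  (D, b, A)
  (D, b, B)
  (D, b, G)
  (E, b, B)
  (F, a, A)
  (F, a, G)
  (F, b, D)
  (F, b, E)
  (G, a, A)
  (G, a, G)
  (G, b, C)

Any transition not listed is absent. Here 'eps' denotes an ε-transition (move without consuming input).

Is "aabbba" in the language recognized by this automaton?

No

Start: ε-closure({S}) = {S, E}.
Read 'a': {S, E} → ∅.
The set is empty and remains empty for the remaining 5 symbols.
The final set ∅ contains no accepting state.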